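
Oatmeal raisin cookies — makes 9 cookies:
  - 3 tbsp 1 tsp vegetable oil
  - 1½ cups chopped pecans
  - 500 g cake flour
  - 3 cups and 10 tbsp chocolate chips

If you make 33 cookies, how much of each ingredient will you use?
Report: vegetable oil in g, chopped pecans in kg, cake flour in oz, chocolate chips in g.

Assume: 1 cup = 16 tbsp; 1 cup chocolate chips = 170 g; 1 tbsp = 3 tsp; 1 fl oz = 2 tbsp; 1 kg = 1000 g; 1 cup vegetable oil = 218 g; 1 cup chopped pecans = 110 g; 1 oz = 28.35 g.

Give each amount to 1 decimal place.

vegetable oil: 166.5 g; chopped pecans: 0.6 kg; cake flour: 64.7 oz; chocolate chips: 2259.6 g

Scaling factor: 33/9 = 11/3.
vegetable oil: (3 tbsp + 1 tsp = 10/3 tbsp) × 11/3 ÷ 16 tbsp/cup × 218 g/cup ≈ 166.5 g
chopped pecans: 1.5 cup × 11/3 × 110 g/cup ÷ 1000 g/kg ≈ 0.6 kg
cake flour: 500 g × 11/3 ÷ 28.35 g/oz ≈ 64.7 oz
chocolate chips: (3 cup + 10 tbsp = 3.625 cup) × 11/3 × 170 g/cup ≈ 2259.6 g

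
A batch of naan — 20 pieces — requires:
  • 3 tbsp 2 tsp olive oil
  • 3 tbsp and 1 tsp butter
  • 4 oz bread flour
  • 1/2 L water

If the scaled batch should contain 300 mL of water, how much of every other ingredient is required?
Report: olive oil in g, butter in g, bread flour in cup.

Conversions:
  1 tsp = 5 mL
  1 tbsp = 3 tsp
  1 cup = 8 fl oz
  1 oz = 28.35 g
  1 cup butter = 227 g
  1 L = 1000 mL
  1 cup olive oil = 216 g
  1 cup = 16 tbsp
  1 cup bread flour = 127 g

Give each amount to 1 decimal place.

olive oil: 29.7 g; butter: 28.4 g; bread flour: 0.5 cup

The original recipe has 500 mL of water, so the scaling factor is 300 ÷ 500 = 3/5 = 0.6.
olive oil: (3 tbsp + 2 tsp = 11/3 tbsp) × 3/5 ÷ 16 tbsp/cup × 216 g/cup = 29.7 g
butter: (3 tbsp + 1 tsp = 10/3 tbsp) × 3/5 ÷ 16 tbsp/cup × 227 g/cup ≈ 28.4 g
bread flour: 4 oz × 3/5 × 28.35 g/oz ÷ 127 g/cup ≈ 0.5 cup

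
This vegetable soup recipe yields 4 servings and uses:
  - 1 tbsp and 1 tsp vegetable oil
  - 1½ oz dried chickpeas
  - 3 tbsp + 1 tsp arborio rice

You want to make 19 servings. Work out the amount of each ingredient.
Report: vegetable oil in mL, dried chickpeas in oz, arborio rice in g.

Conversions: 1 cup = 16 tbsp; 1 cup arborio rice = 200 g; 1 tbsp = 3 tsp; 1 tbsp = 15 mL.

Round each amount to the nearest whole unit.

vegetable oil: 95 mL; dried chickpeas: 7 oz; arborio rice: 198 g

Scaling factor: 19/4 = 4.75.
vegetable oil: (1 tbsp + 1 tsp = 4/3 tbsp) × 19/4 × 15 mL/tbsp = 95 mL
dried chickpeas: 1.5 oz × 19/4 ≈ 7 oz
arborio rice: (3 tbsp + 1 tsp = 10/3 tbsp) × 19/4 ÷ 16 tbsp/cup × 200 g/cup ≈ 198 g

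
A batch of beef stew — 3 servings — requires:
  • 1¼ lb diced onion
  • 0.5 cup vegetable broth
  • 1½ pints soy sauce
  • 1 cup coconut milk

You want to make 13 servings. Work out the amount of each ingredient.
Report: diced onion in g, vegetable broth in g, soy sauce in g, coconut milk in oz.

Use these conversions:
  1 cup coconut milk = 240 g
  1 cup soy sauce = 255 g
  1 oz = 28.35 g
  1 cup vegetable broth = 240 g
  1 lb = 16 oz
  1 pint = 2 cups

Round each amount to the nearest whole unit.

Scaling factor: 13/3.
diced onion: 1.25 lb × 13/3 × 16 oz/lb × 28.35 g/oz = 2457 g
vegetable broth: 0.5 cup × 13/3 × 240 g/cup = 520 g
soy sauce: 1.5 pint × 13/3 × 2 cup/pint × 255 g/cup = 3315 g
coconut milk: 1 cup × 13/3 × 240 g/cup ÷ 28.35 g/oz ≈ 37 oz

diced onion: 2457 g; vegetable broth: 520 g; soy sauce: 3315 g; coconut milk: 37 oz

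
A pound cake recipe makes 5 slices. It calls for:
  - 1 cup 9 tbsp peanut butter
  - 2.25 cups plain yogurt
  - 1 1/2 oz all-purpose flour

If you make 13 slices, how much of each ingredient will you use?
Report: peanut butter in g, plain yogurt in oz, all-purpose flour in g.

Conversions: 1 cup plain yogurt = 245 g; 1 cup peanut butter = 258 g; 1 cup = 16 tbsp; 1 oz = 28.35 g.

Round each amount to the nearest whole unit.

peanut butter: 1048 g; plain yogurt: 51 oz; all-purpose flour: 111 g

Scaling factor: 13/5 = 2.6.
peanut butter: (1 cup + 9 tbsp = 1.5625 cup) × 13/5 × 258 g/cup ≈ 1048 g
plain yogurt: 2.25 cup × 13/5 × 245 g/cup ÷ 28.35 g/oz ≈ 51 oz
all-purpose flour: 1.5 oz × 13/5 × 28.35 g/oz ≈ 111 g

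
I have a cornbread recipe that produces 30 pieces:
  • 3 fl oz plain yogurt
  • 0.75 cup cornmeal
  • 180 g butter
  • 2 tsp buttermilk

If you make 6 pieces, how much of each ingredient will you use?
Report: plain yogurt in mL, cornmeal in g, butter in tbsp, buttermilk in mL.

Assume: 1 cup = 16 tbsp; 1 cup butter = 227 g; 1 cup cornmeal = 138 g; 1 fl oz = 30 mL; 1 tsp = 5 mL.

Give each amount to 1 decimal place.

plain yogurt: 18.0 mL; cornmeal: 20.7 g; butter: 2.5 tbsp; buttermilk: 2.0 mL

Scaling factor: 6/30 = 1/5 = 0.2.
plain yogurt: 3 fl oz × 1/5 × 30 mL/fl oz = 18.0 mL
cornmeal: 0.75 cup × 1/5 × 138 g/cup = 20.7 g
butter: 180 g × 1/5 ÷ 227 g/cup × 16 tbsp/cup ≈ 2.5 tbsp
buttermilk: 2 tsp × 1/5 × 5 mL/tsp = 2.0 mL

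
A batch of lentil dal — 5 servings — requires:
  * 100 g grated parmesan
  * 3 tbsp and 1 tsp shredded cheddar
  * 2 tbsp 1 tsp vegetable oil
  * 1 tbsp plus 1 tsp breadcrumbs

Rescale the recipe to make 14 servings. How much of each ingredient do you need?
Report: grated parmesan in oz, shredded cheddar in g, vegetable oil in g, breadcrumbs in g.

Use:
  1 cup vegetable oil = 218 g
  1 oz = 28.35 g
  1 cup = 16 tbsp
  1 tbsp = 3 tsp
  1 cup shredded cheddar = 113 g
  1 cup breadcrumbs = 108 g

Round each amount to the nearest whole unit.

Scaling factor: 14/5 = 2.8.
grated parmesan: 100 g × 14/5 ÷ 28.35 g/oz ≈ 10 oz
shredded cheddar: (3 tbsp + 1 tsp = 10/3 tbsp) × 14/5 ÷ 16 tbsp/cup × 113 g/cup ≈ 66 g
vegetable oil: (2 tbsp + 1 tsp = 7/3 tbsp) × 14/5 ÷ 16 tbsp/cup × 218 g/cup ≈ 89 g
breadcrumbs: (1 tbsp + 1 tsp = 4/3 tbsp) × 14/5 ÷ 16 tbsp/cup × 108 g/cup ≈ 25 g

grated parmesan: 10 oz; shredded cheddar: 66 g; vegetable oil: 89 g; breadcrumbs: 25 g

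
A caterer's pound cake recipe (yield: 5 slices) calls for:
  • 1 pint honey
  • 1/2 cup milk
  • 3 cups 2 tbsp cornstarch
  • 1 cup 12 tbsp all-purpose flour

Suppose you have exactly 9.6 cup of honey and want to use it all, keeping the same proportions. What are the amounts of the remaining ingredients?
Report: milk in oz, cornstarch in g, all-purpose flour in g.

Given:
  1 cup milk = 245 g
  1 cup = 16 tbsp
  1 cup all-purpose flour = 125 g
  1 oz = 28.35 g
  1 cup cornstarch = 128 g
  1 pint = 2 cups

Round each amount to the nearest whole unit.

milk: 21 oz; cornstarch: 1920 g; all-purpose flour: 1050 g

The original recipe has 2 cup of honey, so the scaling factor is 9.6 ÷ 2 = 24/5 = 4.8.
milk: 0.5 cup × 24/5 × 245 g/cup ÷ 28.35 g/oz ≈ 21 oz
cornstarch: (3 cup + 2 tbsp = 3.125 cup) × 24/5 × 128 g/cup = 1920 g
all-purpose flour: (1 cup + 12 tbsp = 1.75 cup) × 24/5 × 125 g/cup = 1050 g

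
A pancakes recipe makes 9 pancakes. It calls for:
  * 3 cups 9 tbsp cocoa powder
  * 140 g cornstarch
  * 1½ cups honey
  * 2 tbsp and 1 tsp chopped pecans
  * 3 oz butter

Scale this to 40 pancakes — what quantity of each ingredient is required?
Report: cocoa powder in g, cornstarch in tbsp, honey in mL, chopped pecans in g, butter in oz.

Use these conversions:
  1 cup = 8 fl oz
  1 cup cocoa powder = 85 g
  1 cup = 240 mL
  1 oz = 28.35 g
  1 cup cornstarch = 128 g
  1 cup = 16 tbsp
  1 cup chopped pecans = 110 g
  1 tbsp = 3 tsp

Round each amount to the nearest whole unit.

Scaling factor: 40/9.
cocoa powder: (3 cup + 9 tbsp = 3.5625 cup) × 40/9 × 85 g/cup ≈ 1346 g
cornstarch: 140 g × 40/9 ÷ 128 g/cup × 16 tbsp/cup ≈ 78 tbsp
honey: 1.5 cup × 40/9 × 240 mL/cup = 1600 mL
chopped pecans: (2 tbsp + 1 tsp = 7/3 tbsp) × 40/9 ÷ 16 tbsp/cup × 110 g/cup ≈ 71 g
butter: 3 oz × 40/9 ≈ 13 oz

cocoa powder: 1346 g; cornstarch: 78 tbsp; honey: 1600 mL; chopped pecans: 71 g; butter: 13 oz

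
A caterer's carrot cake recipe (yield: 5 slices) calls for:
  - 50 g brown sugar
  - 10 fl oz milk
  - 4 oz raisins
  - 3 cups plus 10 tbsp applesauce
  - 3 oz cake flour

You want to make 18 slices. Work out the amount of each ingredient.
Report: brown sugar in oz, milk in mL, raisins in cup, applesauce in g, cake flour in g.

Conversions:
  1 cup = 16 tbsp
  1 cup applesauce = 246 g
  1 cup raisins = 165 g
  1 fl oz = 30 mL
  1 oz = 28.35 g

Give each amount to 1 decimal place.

brown sugar: 6.3 oz; milk: 1080.0 mL; raisins: 2.5 cup; applesauce: 3210.3 g; cake flour: 306.2 g

Scaling factor: 18/5 = 3.6.
brown sugar: 50 g × 18/5 ÷ 28.35 g/oz ≈ 6.3 oz
milk: 10 fl oz × 18/5 × 30 mL/fl oz = 1080.0 mL
raisins: 4 oz × 18/5 × 28.35 g/oz ÷ 165 g/cup ≈ 2.5 cup
applesauce: (3 cup + 10 tbsp = 3.625 cup) × 18/5 × 246 g/cup = 3210.3 g
cake flour: 3 oz × 18/5 × 28.35 g/oz ≈ 306.2 g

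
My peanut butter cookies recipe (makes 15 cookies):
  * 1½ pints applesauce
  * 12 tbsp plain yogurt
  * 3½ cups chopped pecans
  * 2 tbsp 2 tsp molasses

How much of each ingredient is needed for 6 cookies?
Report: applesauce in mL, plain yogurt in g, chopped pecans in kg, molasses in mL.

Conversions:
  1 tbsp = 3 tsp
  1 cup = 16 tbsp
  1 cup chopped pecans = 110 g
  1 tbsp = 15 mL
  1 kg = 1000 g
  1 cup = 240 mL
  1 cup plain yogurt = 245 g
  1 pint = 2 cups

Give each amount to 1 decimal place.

applesauce: 288.0 mL; plain yogurt: 73.5 g; chopped pecans: 0.2 kg; molasses: 16.0 mL

Scaling factor: 6/15 = 2/5 = 0.4.
applesauce: 1.5 pint × 2/5 × 2 cup/pint × 240 mL/cup = 288.0 mL
plain yogurt: 12 tbsp × 2/5 ÷ 16 tbsp/cup × 245 g/cup = 73.5 g
chopped pecans: 3.5 cup × 2/5 × 110 g/cup ÷ 1000 g/kg ≈ 0.2 kg
molasses: (2 tbsp + 2 tsp = 8/3 tbsp) × 2/5 × 15 mL/tbsp = 16.0 mL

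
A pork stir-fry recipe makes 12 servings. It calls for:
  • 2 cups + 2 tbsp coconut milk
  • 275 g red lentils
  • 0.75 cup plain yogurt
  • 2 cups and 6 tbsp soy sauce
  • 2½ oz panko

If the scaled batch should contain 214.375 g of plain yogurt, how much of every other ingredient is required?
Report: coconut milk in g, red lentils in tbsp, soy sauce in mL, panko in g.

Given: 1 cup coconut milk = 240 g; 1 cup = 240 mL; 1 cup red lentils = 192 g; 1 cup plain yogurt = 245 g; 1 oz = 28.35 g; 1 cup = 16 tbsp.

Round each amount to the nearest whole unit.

The original recipe has 183.75 g of plain yogurt, so the scaling factor is 214.375 ÷ 183.75 = 7/6.
coconut milk: (2 cup + 2 tbsp = 2.125 cup) × 7/6 × 240 g/cup = 595 g
red lentils: 275 g × 7/6 ÷ 192 g/cup × 16 tbsp/cup ≈ 27 tbsp
soy sauce: (2 cup + 6 tbsp = 2.375 cup) × 7/6 × 240 mL/cup = 665 mL
panko: 2.5 oz × 7/6 × 28.35 g/oz ≈ 83 g

coconut milk: 595 g; red lentils: 27 tbsp; soy sauce: 665 mL; panko: 83 g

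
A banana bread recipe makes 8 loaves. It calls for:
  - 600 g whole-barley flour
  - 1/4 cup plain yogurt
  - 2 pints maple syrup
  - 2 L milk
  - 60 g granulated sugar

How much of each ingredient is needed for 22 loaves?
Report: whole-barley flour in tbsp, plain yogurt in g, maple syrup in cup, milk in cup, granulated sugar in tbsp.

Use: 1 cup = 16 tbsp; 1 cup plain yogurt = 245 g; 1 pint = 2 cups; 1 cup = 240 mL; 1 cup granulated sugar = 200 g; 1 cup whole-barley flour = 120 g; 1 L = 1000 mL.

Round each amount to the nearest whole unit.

whole-barley flour: 220 tbsp; plain yogurt: 168 g; maple syrup: 11 cup; milk: 23 cup; granulated sugar: 13 tbsp

Scaling factor: 22/8 = 11/4 = 2.75.
whole-barley flour: 600 g × 11/4 ÷ 120 g/cup × 16 tbsp/cup = 220 tbsp
plain yogurt: 0.25 cup × 11/4 × 245 g/cup ≈ 168 g
maple syrup: 2 pint × 11/4 × 2 cup/pint = 11 cup
milk: 2 L × 11/4 × 1000 mL/L ÷ 240 mL/cup ≈ 23 cup
granulated sugar: 60 g × 11/4 ÷ 200 g/cup × 16 tbsp/cup ≈ 13 tbsp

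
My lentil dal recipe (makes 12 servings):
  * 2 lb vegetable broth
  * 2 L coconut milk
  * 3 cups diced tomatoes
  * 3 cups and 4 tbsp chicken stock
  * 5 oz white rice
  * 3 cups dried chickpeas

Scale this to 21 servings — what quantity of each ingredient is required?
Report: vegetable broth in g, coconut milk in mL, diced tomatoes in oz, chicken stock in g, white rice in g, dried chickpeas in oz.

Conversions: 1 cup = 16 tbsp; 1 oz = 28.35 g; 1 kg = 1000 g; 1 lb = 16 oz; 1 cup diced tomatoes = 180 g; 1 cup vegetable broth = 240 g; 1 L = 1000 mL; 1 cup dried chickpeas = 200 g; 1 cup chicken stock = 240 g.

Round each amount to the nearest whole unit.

vegetable broth: 1588 g; coconut milk: 3500 mL; diced tomatoes: 33 oz; chicken stock: 1365 g; white rice: 248 g; dried chickpeas: 37 oz

Scaling factor: 21/12 = 7/4 = 1.75.
vegetable broth: 2 lb × 7/4 × 16 oz/lb × 28.35 g/oz ≈ 1588 g
coconut milk: 2 L × 7/4 × 1000 mL/L = 3500 mL
diced tomatoes: 3 cup × 7/4 × 180 g/cup ÷ 28.35 g/oz ≈ 33 oz
chicken stock: (3 cup + 4 tbsp = 3.25 cup) × 7/4 × 240 g/cup = 1365 g
white rice: 5 oz × 7/4 × 28.35 g/oz ≈ 248 g
dried chickpeas: 3 cup × 7/4 × 200 g/cup ÷ 28.35 g/oz ≈ 37 oz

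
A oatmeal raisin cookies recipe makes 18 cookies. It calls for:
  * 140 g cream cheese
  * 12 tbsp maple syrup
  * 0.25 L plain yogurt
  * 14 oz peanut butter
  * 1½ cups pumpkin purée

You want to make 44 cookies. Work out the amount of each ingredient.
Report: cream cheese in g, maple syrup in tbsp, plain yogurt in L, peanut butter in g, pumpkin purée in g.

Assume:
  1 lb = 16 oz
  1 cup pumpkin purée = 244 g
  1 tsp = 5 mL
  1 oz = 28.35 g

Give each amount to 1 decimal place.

cream cheese: 342.2 g; maple syrup: 29.3 tbsp; plain yogurt: 0.6 L; peanut butter: 970.2 g; pumpkin purée: 894.7 g

Scaling factor: 44/18 = 22/9.
cream cheese: 140 g × 22/9 ≈ 342.2 g
maple syrup: 12 tbsp × 22/9 ≈ 29.3 tbsp
plain yogurt: 0.25 L × 22/9 ≈ 0.6 L
peanut butter: 14 oz × 22/9 × 28.35 g/oz = 970.2 g
pumpkin purée: 1.5 cup × 22/9 × 244 g/cup ≈ 894.7 g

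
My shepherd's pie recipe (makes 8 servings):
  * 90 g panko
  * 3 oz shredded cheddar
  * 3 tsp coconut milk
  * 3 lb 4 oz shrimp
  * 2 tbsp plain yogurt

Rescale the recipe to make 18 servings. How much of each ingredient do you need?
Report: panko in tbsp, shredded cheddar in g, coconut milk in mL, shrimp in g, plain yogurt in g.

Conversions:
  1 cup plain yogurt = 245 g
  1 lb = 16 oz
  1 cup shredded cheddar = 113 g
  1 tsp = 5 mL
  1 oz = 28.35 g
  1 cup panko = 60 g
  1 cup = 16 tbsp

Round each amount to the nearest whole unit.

Scaling factor: 18/8 = 9/4 = 2.25.
panko: 90 g × 9/4 ÷ 60 g/cup × 16 tbsp/cup = 54 tbsp
shredded cheddar: 3 oz × 9/4 × 28.35 g/oz ≈ 191 g
coconut milk: 3 tsp × 9/4 × 5 mL/tsp ≈ 34 mL
shrimp: (3 lb + 4 oz = 3.25 lb) × 9/4 × 16 oz/lb × 28.35 g/oz ≈ 3317 g
plain yogurt: 2 tbsp × 9/4 ÷ 16 tbsp/cup × 245 g/cup ≈ 69 g

panko: 54 tbsp; shredded cheddar: 191 g; coconut milk: 34 mL; shrimp: 3317 g; plain yogurt: 69 g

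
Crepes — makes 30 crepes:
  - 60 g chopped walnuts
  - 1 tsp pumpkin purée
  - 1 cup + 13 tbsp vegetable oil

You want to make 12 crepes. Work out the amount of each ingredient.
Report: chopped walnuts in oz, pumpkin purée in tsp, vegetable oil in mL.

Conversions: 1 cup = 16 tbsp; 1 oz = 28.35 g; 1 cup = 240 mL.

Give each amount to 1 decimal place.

chopped walnuts: 0.8 oz; pumpkin purée: 0.4 tsp; vegetable oil: 174.0 mL

Scaling factor: 12/30 = 2/5 = 0.4.
chopped walnuts: 60 g × 2/5 ÷ 28.35 g/oz ≈ 0.8 oz
pumpkin purée: 1 tsp × 2/5 = 0.4 tsp
vegetable oil: (1 cup + 13 tbsp = 1.8125 cup) × 2/5 × 240 mL/cup = 174.0 mL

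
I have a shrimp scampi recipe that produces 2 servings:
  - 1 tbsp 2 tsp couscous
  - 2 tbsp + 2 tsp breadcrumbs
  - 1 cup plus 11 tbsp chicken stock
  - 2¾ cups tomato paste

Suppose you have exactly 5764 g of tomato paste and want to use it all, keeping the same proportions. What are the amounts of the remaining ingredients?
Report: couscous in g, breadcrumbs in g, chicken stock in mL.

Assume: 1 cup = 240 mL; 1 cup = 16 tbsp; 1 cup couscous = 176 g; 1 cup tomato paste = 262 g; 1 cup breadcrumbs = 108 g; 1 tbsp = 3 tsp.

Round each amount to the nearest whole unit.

couscous: 147 g; breadcrumbs: 144 g; chicken stock: 3240 mL

The original recipe has 720.5 g of tomato paste, so the scaling factor is 5764 ÷ 720.5 = 8.
couscous: (1 tbsp + 2 tsp = 5/3 tbsp) × 8 ÷ 16 tbsp/cup × 176 g/cup ≈ 147 g
breadcrumbs: (2 tbsp + 2 tsp = 8/3 tbsp) × 8 ÷ 16 tbsp/cup × 108 g/cup = 144 g
chicken stock: (1 cup + 11 tbsp = 1.6875 cup) × 8 × 240 mL/cup = 3240 mL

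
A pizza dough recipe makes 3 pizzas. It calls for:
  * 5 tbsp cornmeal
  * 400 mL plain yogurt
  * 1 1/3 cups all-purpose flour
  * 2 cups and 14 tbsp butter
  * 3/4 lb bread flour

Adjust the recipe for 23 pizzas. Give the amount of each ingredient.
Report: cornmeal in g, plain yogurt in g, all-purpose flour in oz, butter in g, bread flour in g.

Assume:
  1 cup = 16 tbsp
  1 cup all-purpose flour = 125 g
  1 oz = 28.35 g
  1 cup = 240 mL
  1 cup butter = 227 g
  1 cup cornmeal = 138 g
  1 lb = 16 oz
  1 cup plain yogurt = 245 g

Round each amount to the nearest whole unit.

Scaling factor: 23/3.
cornmeal: 5 tbsp × 23/3 ÷ 16 tbsp/cup × 138 g/cup ≈ 331 g
plain yogurt: 400 mL × 23/3 ÷ 240 mL/cup × 245 g/cup ≈ 3131 g
all-purpose flour: 4/3 cup × 23/3 × 125 g/cup ÷ 28.35 g/oz ≈ 45 oz
butter: (2 cup + 14 tbsp = 2.875 cup) × 23/3 × 227 g/cup ≈ 5003 g
bread flour: 0.75 lb × 23/3 × 16 oz/lb × 28.35 g/oz ≈ 2608 g

cornmeal: 331 g; plain yogurt: 3131 g; all-purpose flour: 45 oz; butter: 5003 g; bread flour: 2608 g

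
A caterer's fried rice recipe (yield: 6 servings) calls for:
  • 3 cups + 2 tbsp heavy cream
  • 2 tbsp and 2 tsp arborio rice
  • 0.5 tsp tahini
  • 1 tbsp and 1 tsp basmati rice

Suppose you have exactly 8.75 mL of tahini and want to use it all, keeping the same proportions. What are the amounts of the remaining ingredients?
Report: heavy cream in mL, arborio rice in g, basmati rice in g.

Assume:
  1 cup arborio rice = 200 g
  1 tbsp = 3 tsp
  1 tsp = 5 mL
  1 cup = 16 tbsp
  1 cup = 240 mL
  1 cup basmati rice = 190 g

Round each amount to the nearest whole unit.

The original recipe has 2.5 mL of tahini, so the scaling factor is 8.75 ÷ 2.5 = 7/2 = 3.5.
heavy cream: (3 cup + 2 tbsp = 3.125 cup) × 7/2 × 240 mL/cup = 2625 mL
arborio rice: (2 tbsp + 2 tsp = 8/3 tbsp) × 7/2 ÷ 16 tbsp/cup × 200 g/cup ≈ 117 g
basmati rice: (1 tbsp + 1 tsp = 4/3 tbsp) × 7/2 ÷ 16 tbsp/cup × 190 g/cup ≈ 55 g

heavy cream: 2625 mL; arborio rice: 117 g; basmati rice: 55 g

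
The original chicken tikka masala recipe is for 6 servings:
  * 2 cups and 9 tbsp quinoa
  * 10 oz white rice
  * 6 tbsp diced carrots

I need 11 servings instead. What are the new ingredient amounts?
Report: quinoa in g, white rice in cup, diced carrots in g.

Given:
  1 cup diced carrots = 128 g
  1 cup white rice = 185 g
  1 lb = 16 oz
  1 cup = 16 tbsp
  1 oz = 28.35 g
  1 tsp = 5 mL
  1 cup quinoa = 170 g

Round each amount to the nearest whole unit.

quinoa: 799 g; white rice: 3 cup; diced carrots: 88 g

Scaling factor: 11/6.
quinoa: (2 cup + 9 tbsp = 2.5625 cup) × 11/6 × 170 g/cup ≈ 799 g
white rice: 10 oz × 11/6 × 28.35 g/oz ÷ 185 g/cup ≈ 3 cup
diced carrots: 6 tbsp × 11/6 ÷ 16 tbsp/cup × 128 g/cup = 88 g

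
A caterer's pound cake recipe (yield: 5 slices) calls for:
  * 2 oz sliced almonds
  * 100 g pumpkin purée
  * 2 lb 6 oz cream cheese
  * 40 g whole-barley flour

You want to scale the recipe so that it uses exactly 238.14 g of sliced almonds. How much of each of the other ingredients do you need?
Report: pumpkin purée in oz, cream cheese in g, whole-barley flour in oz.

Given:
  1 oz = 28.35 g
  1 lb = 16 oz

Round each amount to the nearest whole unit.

The original recipe has 56.7 g of sliced almonds, so the scaling factor is 238.14 ÷ 56.7 = 21/5 = 4.2.
pumpkin purée: 100 g × 21/5 ÷ 28.35 g/oz ≈ 15 oz
cream cheese: (2 lb + 6 oz = 2.375 lb) × 21/5 × 16 oz/lb × 28.35 g/oz ≈ 4525 g
whole-barley flour: 40 g × 21/5 ÷ 28.35 g/oz ≈ 6 oz

pumpkin purée: 15 oz; cream cheese: 4525 g; whole-barley flour: 6 oz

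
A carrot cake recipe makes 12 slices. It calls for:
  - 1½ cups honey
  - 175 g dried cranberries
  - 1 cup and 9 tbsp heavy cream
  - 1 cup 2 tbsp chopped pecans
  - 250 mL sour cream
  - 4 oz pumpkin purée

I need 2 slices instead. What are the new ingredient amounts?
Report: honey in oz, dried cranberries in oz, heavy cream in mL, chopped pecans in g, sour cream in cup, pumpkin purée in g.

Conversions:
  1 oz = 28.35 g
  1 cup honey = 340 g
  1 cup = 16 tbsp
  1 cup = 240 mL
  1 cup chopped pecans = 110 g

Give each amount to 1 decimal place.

Scaling factor: 2/12 = 1/6.
honey: 1.5 cup × 1/6 × 340 g/cup ÷ 28.35 g/oz ≈ 3.0 oz
dried cranberries: 175 g × 1/6 ÷ 28.35 g/oz ≈ 1.0 oz
heavy cream: (1 cup + 9 tbsp = 1.5625 cup) × 1/6 × 240 mL/cup = 62.5 mL
chopped pecans: (1 cup + 2 tbsp = 1.125 cup) × 1/6 × 110 g/cup ≈ 20.6 g
sour cream: 250 mL × 1/6 ÷ 240 mL/cup ≈ 0.2 cup
pumpkin purée: 4 oz × 1/6 × 28.35 g/oz = 18.9 g

honey: 3.0 oz; dried cranberries: 1.0 oz; heavy cream: 62.5 mL; chopped pecans: 20.6 g; sour cream: 0.2 cup; pumpkin purée: 18.9 g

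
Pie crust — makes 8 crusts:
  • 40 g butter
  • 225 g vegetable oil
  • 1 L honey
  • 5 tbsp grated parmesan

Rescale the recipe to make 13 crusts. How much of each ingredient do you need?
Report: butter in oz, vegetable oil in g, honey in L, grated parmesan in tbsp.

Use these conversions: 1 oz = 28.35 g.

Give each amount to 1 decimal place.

butter: 2.3 oz; vegetable oil: 365.6 g; honey: 1.6 L; grated parmesan: 8.1 tbsp

Scaling factor: 13/8 = 1.625.
butter: 40 g × 13/8 ÷ 28.35 g/oz ≈ 2.3 oz
vegetable oil: 225 g × 13/8 ≈ 365.6 g
honey: 1 L × 13/8 ≈ 1.6 L
grated parmesan: 5 tbsp × 13/8 ≈ 8.1 tbsp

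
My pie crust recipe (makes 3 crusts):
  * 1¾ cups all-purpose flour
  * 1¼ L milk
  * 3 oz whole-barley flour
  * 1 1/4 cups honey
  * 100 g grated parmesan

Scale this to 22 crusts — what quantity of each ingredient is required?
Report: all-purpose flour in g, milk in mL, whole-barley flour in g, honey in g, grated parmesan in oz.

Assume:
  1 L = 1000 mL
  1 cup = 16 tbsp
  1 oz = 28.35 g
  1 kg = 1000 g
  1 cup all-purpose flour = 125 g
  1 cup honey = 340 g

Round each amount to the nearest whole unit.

Scaling factor: 22/3.
all-purpose flour: 1.75 cup × 22/3 × 125 g/cup ≈ 1604 g
milk: 1.25 L × 22/3 × 1000 mL/L ≈ 9167 mL
whole-barley flour: 3 oz × 22/3 × 28.35 g/oz ≈ 624 g
honey: 1.25 cup × 22/3 × 340 g/cup ≈ 3117 g
grated parmesan: 100 g × 22/3 ÷ 28.35 g/oz ≈ 26 oz

all-purpose flour: 1604 g; milk: 9167 mL; whole-barley flour: 624 g; honey: 3117 g; grated parmesan: 26 oz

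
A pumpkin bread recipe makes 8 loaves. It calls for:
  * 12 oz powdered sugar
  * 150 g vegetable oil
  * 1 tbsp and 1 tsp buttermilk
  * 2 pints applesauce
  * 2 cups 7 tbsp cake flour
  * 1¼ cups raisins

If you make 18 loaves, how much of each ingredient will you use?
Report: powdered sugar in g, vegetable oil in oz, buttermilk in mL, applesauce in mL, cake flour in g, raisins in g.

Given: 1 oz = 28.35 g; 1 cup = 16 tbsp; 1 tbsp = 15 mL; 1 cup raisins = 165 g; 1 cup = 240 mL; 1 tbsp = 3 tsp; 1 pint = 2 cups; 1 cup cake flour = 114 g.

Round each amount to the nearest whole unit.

Scaling factor: 18/8 = 9/4 = 2.25.
powdered sugar: 12 oz × 9/4 × 28.35 g/oz ≈ 765 g
vegetable oil: 150 g × 9/4 ÷ 28.35 g/oz ≈ 12 oz
buttermilk: (1 tbsp + 1 tsp = 4/3 tbsp) × 9/4 × 15 mL/tbsp = 45 mL
applesauce: 2 pint × 9/4 × 2 cup/pint × 240 mL/cup = 2160 mL
cake flour: (2 cup + 7 tbsp = 2.4375 cup) × 9/4 × 114 g/cup ≈ 625 g
raisins: 1.25 cup × 9/4 × 165 g/cup ≈ 464 g

powdered sugar: 765 g; vegetable oil: 12 oz; buttermilk: 45 mL; applesauce: 2160 mL; cake flour: 625 g; raisins: 464 g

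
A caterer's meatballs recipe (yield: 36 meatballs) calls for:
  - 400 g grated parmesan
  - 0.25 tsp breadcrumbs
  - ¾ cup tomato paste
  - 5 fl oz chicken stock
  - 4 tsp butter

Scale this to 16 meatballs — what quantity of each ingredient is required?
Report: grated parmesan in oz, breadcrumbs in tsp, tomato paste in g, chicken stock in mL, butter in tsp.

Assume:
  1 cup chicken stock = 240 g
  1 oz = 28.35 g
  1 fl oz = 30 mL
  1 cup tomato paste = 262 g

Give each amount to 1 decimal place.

grated parmesan: 6.3 oz; breadcrumbs: 0.1 tsp; tomato paste: 87.3 g; chicken stock: 66.7 mL; butter: 1.8 tsp

Scaling factor: 16/36 = 4/9.
grated parmesan: 400 g × 4/9 ÷ 28.35 g/oz ≈ 6.3 oz
breadcrumbs: 0.25 tsp × 4/9 ≈ 0.1 tsp
tomato paste: 0.75 cup × 4/9 × 262 g/cup ≈ 87.3 g
chicken stock: 5 fl oz × 4/9 × 30 mL/fl oz ≈ 66.7 mL
butter: 4 tsp × 4/9 ≈ 1.8 tsp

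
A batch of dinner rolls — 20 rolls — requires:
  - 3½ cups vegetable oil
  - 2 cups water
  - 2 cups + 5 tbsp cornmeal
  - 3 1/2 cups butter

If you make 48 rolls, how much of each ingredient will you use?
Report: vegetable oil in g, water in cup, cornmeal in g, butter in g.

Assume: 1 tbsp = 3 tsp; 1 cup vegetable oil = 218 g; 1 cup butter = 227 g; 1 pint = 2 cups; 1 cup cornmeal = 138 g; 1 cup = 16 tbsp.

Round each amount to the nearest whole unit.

Scaling factor: 48/20 = 12/5 = 2.4.
vegetable oil: 3.5 cup × 12/5 × 218 g/cup ≈ 1831 g
water: 2 cup × 12/5 ≈ 5 cup
cornmeal: (2 cup + 5 tbsp = 2.3125 cup) × 12/5 × 138 g/cup ≈ 766 g
butter: 3.5 cup × 12/5 × 227 g/cup ≈ 1907 g

vegetable oil: 1831 g; water: 5 cup; cornmeal: 766 g; butter: 1907 g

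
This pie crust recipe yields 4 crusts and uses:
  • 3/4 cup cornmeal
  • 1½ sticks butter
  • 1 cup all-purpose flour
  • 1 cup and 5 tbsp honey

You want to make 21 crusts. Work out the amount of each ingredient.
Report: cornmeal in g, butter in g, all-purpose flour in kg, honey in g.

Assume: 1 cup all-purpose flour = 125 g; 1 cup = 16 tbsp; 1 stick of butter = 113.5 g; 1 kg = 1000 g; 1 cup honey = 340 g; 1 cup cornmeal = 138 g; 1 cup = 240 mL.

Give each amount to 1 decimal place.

Scaling factor: 21/4 = 5.25.
cornmeal: 0.75 cup × 21/4 × 138 g/cup ≈ 543.4 g
butter: 1.5 stick × 21/4 × 113.5 g/stick ≈ 893.8 g
all-purpose flour: 1 cup × 21/4 × 125 g/cup ÷ 1000 g/kg ≈ 0.7 kg
honey: (1 cup + 5 tbsp = 1.3125 cup) × 21/4 × 340 g/cup ≈ 2342.8 g

cornmeal: 543.4 g; butter: 893.8 g; all-purpose flour: 0.7 kg; honey: 2342.8 g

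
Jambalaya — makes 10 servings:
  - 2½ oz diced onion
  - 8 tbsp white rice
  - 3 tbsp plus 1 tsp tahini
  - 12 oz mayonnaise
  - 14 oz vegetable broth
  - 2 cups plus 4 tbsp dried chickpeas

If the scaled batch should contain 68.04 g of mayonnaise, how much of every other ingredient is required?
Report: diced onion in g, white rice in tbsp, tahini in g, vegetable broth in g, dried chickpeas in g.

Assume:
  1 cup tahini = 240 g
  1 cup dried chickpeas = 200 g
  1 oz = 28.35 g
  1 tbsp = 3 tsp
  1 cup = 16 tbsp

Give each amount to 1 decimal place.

diced onion: 14.2 g; white rice: 1.6 tbsp; tahini: 10.0 g; vegetable broth: 79.4 g; dried chickpeas: 90.0 g

The original recipe has 340.2 g of mayonnaise, so the scaling factor is 68.04 ÷ 340.2 = 1/5 = 0.2.
diced onion: 2.5 oz × 1/5 × 28.35 g/oz ≈ 14.2 g
white rice: 8 tbsp × 1/5 = 1.6 tbsp
tahini: (3 tbsp + 1 tsp = 10/3 tbsp) × 1/5 ÷ 16 tbsp/cup × 240 g/cup = 10.0 g
vegetable broth: 14 oz × 1/5 × 28.35 g/oz ≈ 79.4 g
dried chickpeas: (2 cup + 4 tbsp = 2.25 cup) × 1/5 × 200 g/cup = 90.0 g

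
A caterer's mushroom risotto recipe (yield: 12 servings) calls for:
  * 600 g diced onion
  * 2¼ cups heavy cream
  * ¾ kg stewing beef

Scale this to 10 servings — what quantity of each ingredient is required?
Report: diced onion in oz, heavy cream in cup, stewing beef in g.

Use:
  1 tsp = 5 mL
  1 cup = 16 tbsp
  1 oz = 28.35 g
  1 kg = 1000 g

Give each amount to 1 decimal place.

Scaling factor: 10/12 = 5/6.
diced onion: 600 g × 5/6 ÷ 28.35 g/oz ≈ 17.6 oz
heavy cream: 2.25 cup × 5/6 ≈ 1.9 cup
stewing beef: 0.75 kg × 5/6 × 1000 g/kg = 625.0 g

diced onion: 17.6 oz; heavy cream: 1.9 cup; stewing beef: 625.0 g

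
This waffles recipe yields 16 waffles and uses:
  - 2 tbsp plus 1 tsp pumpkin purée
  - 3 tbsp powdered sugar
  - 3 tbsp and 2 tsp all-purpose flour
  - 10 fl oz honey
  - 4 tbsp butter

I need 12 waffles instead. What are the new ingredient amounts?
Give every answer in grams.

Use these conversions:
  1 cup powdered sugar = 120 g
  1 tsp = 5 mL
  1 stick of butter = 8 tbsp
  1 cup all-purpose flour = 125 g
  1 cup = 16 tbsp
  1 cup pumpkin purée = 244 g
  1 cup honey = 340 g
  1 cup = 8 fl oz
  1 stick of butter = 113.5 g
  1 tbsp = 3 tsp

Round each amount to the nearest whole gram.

Scaling factor: 12/16 = 3/4 = 0.75.
pumpkin purée: (2 tbsp + 1 tsp = 7/3 tbsp) × 3/4 ÷ 16 tbsp/cup × 244 g/cup ≈ 27 g
powdered sugar: 3 tbsp × 3/4 ÷ 16 tbsp/cup × 120 g/cup ≈ 17 g
all-purpose flour: (3 tbsp + 2 tsp = 11/3 tbsp) × 3/4 ÷ 16 tbsp/cup × 125 g/cup ≈ 21 g
honey: 10 fl oz × 3/4 ÷ 8 fl oz/cup × 340 g/cup ≈ 319 g
butter: 4 tbsp × 3/4 ÷ 8 tbsp/stick × 113.5 g/stick ≈ 43 g

pumpkin purée: 27 g; powdered sugar: 17 g; all-purpose flour: 21 g; honey: 319 g; butter: 43 g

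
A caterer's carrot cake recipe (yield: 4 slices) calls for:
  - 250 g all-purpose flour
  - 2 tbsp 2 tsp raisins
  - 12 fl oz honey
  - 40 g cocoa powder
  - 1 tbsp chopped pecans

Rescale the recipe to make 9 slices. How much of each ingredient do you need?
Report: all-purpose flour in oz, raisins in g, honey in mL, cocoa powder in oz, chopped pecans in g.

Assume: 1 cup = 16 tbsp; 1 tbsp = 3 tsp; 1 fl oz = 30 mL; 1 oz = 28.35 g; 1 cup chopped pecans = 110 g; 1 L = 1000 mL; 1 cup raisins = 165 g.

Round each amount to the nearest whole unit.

Scaling factor: 9/4 = 2.25.
all-purpose flour: 250 g × 9/4 ÷ 28.35 g/oz ≈ 20 oz
raisins: (2 tbsp + 2 tsp = 8/3 tbsp) × 9/4 ÷ 16 tbsp/cup × 165 g/cup ≈ 62 g
honey: 12 fl oz × 9/4 × 30 mL/fl oz = 810 mL
cocoa powder: 40 g × 9/4 ÷ 28.35 g/oz ≈ 3 oz
chopped pecans: 1 tbsp × 9/4 ÷ 16 tbsp/cup × 110 g/cup ≈ 15 g

all-purpose flour: 20 oz; raisins: 62 g; honey: 810 mL; cocoa powder: 3 oz; chopped pecans: 15 g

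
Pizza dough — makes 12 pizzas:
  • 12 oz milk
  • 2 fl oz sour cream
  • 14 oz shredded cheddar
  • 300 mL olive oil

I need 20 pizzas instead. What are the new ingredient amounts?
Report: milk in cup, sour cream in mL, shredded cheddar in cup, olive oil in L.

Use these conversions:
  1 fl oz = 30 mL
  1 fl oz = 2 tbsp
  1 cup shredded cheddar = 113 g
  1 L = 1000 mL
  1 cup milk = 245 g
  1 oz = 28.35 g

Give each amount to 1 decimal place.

milk: 2.3 cup; sour cream: 100.0 mL; shredded cheddar: 5.9 cup; olive oil: 0.5 L

Scaling factor: 20/12 = 5/3.
milk: 12 oz × 5/3 × 28.35 g/oz ÷ 245 g/cup ≈ 2.3 cup
sour cream: 2 fl oz × 5/3 × 30 mL/fl oz = 100.0 mL
shredded cheddar: 14 oz × 5/3 × 28.35 g/oz ÷ 113 g/cup ≈ 5.9 cup
olive oil: 300 mL × 5/3 ÷ 1000 mL/L = 0.5 L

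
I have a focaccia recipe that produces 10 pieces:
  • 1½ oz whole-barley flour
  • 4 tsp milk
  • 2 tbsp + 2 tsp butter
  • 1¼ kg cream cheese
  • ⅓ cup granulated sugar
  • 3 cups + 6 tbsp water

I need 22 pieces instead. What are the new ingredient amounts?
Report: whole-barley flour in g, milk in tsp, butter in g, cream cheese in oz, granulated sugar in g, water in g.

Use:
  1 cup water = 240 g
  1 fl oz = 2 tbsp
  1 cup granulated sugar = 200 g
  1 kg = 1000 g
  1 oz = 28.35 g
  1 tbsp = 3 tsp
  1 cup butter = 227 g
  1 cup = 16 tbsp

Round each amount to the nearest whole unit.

Scaling factor: 22/10 = 11/5 = 2.2.
whole-barley flour: 1.5 oz × 11/5 × 28.35 g/oz ≈ 94 g
milk: 4 tsp × 11/5 ≈ 9 tsp
butter: (2 tbsp + 2 tsp = 8/3 tbsp) × 11/5 ÷ 16 tbsp/cup × 227 g/cup ≈ 83 g
cream cheese: 1.25 kg × 11/5 × 1000 g/kg ÷ 28.35 g/oz ≈ 97 oz
granulated sugar: 1/3 cup × 11/5 × 200 g/cup ≈ 147 g
water: (3 cup + 6 tbsp = 3.375 cup) × 11/5 × 240 g/cup = 1782 g

whole-barley flour: 94 g; milk: 9 tsp; butter: 83 g; cream cheese: 97 oz; granulated sugar: 147 g; water: 1782 g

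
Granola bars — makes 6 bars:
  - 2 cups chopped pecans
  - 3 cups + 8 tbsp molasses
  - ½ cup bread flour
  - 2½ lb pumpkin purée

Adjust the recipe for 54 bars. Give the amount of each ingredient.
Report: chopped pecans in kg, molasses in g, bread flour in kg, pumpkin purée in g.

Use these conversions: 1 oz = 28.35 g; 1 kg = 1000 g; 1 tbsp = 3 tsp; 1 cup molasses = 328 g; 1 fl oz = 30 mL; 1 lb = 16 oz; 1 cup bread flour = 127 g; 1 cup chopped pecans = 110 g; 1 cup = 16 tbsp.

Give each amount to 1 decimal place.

Scaling factor: 54/6 = 9.
chopped pecans: 2 cup × 9 × 110 g/cup ÷ 1000 g/kg ≈ 2.0 kg
molasses: (3 cup + 8 tbsp = 3.5 cup) × 9 × 328 g/cup = 10332.0 g
bread flour: 0.5 cup × 9 × 127 g/cup ÷ 1000 g/kg ≈ 0.6 kg
pumpkin purée: 2.5 lb × 9 × 16 oz/lb × 28.35 g/oz = 10206.0 g

chopped pecans: 2.0 kg; molasses: 10332.0 g; bread flour: 0.6 kg; pumpkin purée: 10206.0 g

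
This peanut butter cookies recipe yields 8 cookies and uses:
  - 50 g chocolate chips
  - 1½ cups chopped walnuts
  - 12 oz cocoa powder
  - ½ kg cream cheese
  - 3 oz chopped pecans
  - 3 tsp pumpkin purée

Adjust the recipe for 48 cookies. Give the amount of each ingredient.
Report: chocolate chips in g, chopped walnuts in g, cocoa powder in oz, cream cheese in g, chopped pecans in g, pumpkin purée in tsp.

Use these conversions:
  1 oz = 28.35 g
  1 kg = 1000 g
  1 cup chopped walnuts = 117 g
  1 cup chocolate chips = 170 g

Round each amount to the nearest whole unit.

chocolate chips: 300 g; chopped walnuts: 1053 g; cocoa powder: 72 oz; cream cheese: 3000 g; chopped pecans: 510 g; pumpkin purée: 18 tsp

Scaling factor: 48/8 = 6.
chocolate chips: 50 g × 6 = 300 g
chopped walnuts: 1.5 cup × 6 × 117 g/cup = 1053 g
cocoa powder: 12 oz × 6 = 72 oz
cream cheese: 0.5 kg × 6 × 1000 g/kg = 3000 g
chopped pecans: 3 oz × 6 × 28.35 g/oz ≈ 510 g
pumpkin purée: 3 tsp × 6 = 18 tsp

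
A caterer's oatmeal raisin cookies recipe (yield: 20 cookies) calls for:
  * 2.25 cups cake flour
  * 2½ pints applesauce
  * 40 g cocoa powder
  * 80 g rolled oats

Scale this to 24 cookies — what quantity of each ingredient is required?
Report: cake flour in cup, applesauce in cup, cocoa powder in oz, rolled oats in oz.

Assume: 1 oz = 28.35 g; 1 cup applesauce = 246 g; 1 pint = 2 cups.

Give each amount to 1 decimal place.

Scaling factor: 24/20 = 6/5 = 1.2.
cake flour: 2.25 cup × 6/5 = 2.7 cup
applesauce: 2.5 pint × 6/5 × 2 cup/pint = 6.0 cup
cocoa powder: 40 g × 6/5 ÷ 28.35 g/oz ≈ 1.7 oz
rolled oats: 80 g × 6/5 ÷ 28.35 g/oz ≈ 3.4 oz

cake flour: 2.7 cup; applesauce: 6.0 cup; cocoa powder: 1.7 oz; rolled oats: 3.4 oz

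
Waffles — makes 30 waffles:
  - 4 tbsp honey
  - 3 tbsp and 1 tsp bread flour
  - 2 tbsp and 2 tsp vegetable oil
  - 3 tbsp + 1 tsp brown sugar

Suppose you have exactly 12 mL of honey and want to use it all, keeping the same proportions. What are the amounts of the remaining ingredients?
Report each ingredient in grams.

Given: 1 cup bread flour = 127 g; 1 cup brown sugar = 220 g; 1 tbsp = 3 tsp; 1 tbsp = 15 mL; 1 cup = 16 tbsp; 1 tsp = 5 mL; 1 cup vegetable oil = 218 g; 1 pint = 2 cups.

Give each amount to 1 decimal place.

The original recipe has 60 mL of honey, so the scaling factor is 12 ÷ 60 = 1/5 = 0.2.
bread flour: (3 tbsp + 1 tsp = 10/3 tbsp) × 1/5 ÷ 16 tbsp/cup × 127 g/cup ≈ 5.3 g
vegetable oil: (2 tbsp + 2 tsp = 8/3 tbsp) × 1/5 ÷ 16 tbsp/cup × 218 g/cup ≈ 7.3 g
brown sugar: (3 tbsp + 1 tsp = 10/3 tbsp) × 1/5 ÷ 16 tbsp/cup × 220 g/cup ≈ 9.2 g

bread flour: 5.3 g; vegetable oil: 7.3 g; brown sugar: 9.2 g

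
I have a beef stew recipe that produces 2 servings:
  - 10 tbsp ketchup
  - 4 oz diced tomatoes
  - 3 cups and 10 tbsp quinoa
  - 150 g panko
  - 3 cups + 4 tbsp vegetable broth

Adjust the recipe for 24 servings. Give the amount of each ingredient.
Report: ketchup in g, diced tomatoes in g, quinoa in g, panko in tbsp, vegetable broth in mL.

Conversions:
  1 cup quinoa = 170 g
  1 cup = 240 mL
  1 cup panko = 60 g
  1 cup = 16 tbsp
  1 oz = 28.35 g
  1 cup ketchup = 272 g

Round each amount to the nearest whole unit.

Scaling factor: 24/2 = 12.
ketchup: 10 tbsp × 12 ÷ 16 tbsp/cup × 272 g/cup = 2040 g
diced tomatoes: 4 oz × 12 × 28.35 g/oz ≈ 1361 g
quinoa: (3 cup + 10 tbsp = 3.625 cup) × 12 × 170 g/cup = 7395 g
panko: 150 g × 12 ÷ 60 g/cup × 16 tbsp/cup = 480 tbsp
vegetable broth: (3 cup + 4 tbsp = 3.25 cup) × 12 × 240 mL/cup = 9360 mL

ketchup: 2040 g; diced tomatoes: 1361 g; quinoa: 7395 g; panko: 480 tbsp; vegetable broth: 9360 mL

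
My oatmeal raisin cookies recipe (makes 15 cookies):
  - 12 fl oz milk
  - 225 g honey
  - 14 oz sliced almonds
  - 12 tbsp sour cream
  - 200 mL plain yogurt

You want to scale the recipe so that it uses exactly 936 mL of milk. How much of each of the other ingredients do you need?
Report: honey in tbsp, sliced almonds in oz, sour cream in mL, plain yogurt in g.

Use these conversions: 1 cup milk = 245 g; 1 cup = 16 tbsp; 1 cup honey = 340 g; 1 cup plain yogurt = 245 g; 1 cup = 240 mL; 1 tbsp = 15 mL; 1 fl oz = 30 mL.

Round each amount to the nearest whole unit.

The original recipe has 360 mL of milk, so the scaling factor is 936 ÷ 360 = 13/5 = 2.6.
honey: 225 g × 13/5 ÷ 340 g/cup × 16 tbsp/cup ≈ 28 tbsp
sliced almonds: 14 oz × 13/5 ≈ 36 oz
sour cream: 12 tbsp × 13/5 × 15 mL/tbsp = 468 mL
plain yogurt: 200 mL × 13/5 ÷ 240 mL/cup × 245 g/cup ≈ 531 g

honey: 28 tbsp; sliced almonds: 36 oz; sour cream: 468 mL; plain yogurt: 531 g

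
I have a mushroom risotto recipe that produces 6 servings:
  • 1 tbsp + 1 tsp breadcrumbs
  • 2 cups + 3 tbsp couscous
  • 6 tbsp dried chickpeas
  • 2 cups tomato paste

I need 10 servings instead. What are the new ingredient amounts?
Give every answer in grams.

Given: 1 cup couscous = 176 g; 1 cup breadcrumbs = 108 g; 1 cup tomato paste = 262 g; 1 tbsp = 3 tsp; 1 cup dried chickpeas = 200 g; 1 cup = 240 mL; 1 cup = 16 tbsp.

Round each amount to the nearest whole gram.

breadcrumbs: 15 g; couscous: 642 g; dried chickpeas: 125 g; tomato paste: 873 g

Scaling factor: 10/6 = 5/3.
breadcrumbs: (1 tbsp + 1 tsp = 4/3 tbsp) × 5/3 ÷ 16 tbsp/cup × 108 g/cup = 15 g
couscous: (2 cup + 3 tbsp = 2.1875 cup) × 5/3 × 176 g/cup ≈ 642 g
dried chickpeas: 6 tbsp × 5/3 ÷ 16 tbsp/cup × 200 g/cup = 125 g
tomato paste: 2 cup × 5/3 × 262 g/cup ≈ 873 g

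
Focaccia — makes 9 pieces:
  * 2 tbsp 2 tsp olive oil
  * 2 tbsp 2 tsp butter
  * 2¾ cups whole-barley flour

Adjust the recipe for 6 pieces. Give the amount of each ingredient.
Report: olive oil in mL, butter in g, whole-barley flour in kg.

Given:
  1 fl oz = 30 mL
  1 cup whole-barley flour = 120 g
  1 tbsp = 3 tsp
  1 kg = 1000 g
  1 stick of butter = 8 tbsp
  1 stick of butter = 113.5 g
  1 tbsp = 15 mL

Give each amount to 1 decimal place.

Scaling factor: 6/9 = 2/3.
olive oil: (2 tbsp + 2 tsp = 8/3 tbsp) × 2/3 × 15 mL/tbsp ≈ 26.7 mL
butter: (2 tbsp + 2 tsp = 8/3 tbsp) × 2/3 ÷ 8 tbsp/stick × 113.5 g/stick ≈ 25.2 g
whole-barley flour: 2.75 cup × 2/3 × 120 g/cup ÷ 1000 g/kg ≈ 0.2 kg

olive oil: 26.7 mL; butter: 25.2 g; whole-barley flour: 0.2 kg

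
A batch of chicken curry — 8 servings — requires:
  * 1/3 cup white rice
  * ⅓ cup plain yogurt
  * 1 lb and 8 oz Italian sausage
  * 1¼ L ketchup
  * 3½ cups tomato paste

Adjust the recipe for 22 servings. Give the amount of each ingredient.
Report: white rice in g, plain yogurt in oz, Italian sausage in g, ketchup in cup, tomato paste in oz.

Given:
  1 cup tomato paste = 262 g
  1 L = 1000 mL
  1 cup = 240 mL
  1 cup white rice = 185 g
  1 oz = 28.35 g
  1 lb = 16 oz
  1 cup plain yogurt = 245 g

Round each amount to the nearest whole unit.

white rice: 170 g; plain yogurt: 8 oz; Italian sausage: 1871 g; ketchup: 14 cup; tomato paste: 89 oz

Scaling factor: 22/8 = 11/4 = 2.75.
white rice: 1/3 cup × 11/4 × 185 g/cup ≈ 170 g
plain yogurt: 1/3 cup × 11/4 × 245 g/cup ÷ 28.35 g/oz ≈ 8 oz
Italian sausage: (1 lb + 8 oz = 1.5 lb) × 11/4 × 16 oz/lb × 28.35 g/oz ≈ 1871 g
ketchup: 1.25 L × 11/4 × 1000 mL/L ÷ 240 mL/cup ≈ 14 cup
tomato paste: 3.5 cup × 11/4 × 262 g/cup ÷ 28.35 g/oz ≈ 89 oz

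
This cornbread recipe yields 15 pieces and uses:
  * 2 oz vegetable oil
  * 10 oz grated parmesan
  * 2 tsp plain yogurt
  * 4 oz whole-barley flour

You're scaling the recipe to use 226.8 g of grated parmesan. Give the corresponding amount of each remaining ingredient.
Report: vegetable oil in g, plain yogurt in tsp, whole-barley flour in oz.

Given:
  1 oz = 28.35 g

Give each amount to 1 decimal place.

The original recipe has 283.5 g of grated parmesan, so the scaling factor is 226.8 ÷ 283.5 = 4/5 = 0.8.
vegetable oil: 2 oz × 4/5 × 28.35 g/oz ≈ 45.4 g
plain yogurt: 2 tsp × 4/5 = 1.6 tsp
whole-barley flour: 4 oz × 4/5 = 3.2 oz

vegetable oil: 45.4 g; plain yogurt: 1.6 tsp; whole-barley flour: 3.2 oz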